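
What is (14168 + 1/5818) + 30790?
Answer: 261565645/5818 ≈ 44958.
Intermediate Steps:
(14168 + 1/5818) + 30790 = 82429425/5818 + 30790 = 261565645/5818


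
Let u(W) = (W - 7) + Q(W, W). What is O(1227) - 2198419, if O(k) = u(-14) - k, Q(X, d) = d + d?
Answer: -2199695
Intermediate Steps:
Q(X, d) = 2*d
u(W) = -7 + 3*W (u(W) = (W - 7) + 2*W = (-7 + W) + 2*W = -7 + 3*W)
O(k) = -49 - k (O(k) = (-7 + 3*(-14)) - k = (-7 - 42) - k = -49 - k)
O(1227) - 2198419 = (-49 - 1*1227) - 2198419 = (-49 - 1227) - 2198419 = -1276 - 2198419 = -2199695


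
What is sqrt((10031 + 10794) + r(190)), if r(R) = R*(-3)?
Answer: sqrt(20255) ≈ 142.32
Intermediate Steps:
r(R) = -3*R
sqrt((10031 + 10794) + r(190)) = sqrt((10031 + 10794) - 3*190) = sqrt(20825 - 570) = sqrt(20255)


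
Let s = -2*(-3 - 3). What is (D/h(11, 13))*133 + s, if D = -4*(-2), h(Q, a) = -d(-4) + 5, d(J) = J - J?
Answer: 1124/5 ≈ 224.80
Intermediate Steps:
d(J) = 0
h(Q, a) = 5 (h(Q, a) = -1*0 + 5 = 0 + 5 = 5)
D = 8
s = 12 (s = -2*(-6) = 12)
(D/h(11, 13))*133 + s = (8/5)*133 + 12 = 1064/5 + 12 = 1124/5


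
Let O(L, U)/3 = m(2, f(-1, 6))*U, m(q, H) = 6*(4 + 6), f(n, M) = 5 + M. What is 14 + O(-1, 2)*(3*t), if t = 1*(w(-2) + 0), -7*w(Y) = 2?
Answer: -2062/7 ≈ -294.57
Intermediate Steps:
w(Y) = -2/7 (w(Y) = -⅐*2 = -2/7)
m(q, H) = 60 (m(q, H) = 6*10 = 60)
t = -2/7 (t = 1*(-2/7 + 0) = 1*(-2/7) = -2/7 ≈ -0.28571)
O(L, U) = 180*U (O(L, U) = 3*(60*U) = 180*U)
14 + O(-1, 2)*(3*t) = 14 + (180*2)*(3*(-2/7)) = 14 + 360*(-6/7) = 14 - 2160/7 = -2062/7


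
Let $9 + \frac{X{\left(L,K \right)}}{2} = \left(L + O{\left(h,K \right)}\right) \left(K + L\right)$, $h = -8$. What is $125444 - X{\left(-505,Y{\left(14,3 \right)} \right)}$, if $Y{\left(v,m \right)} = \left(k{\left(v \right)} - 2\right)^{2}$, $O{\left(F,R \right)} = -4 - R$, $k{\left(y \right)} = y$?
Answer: $-346004$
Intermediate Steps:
$Y{\left(v,m \right)} = \left(-2 + v\right)^{2}$ ($Y{\left(v,m \right)} = \left(v - 2\right)^{2} = \left(-2 + v\right)^{2}$)
$X{\left(L,K \right)} = -18 + 2 \left(K + L\right) \left(-4 + L - K\right)$ ($X{\left(L,K \right)} = -18 + 2 \left(L - \left(4 + K\right)\right) \left(K + L\right) = -18 + 2 \left(-4 + L - K\right) \left(K + L\right) = -18 + 2 \left(K + L\right) \left(-4 + L - K\right)$)
$125444 - X{\left(-505,Y{\left(14,3 \right)} \right)} = 125444 - \left(-18 - 8 \left(-2 + 14\right)^{2} - -4040 - 2 \left(\left(-2 + 14\right)^{2}\right)^{2} + 2 \left(-505\right)^{2}\right) = 125444 - \left(-18 - 8 \cdot 12^{2} + 4040 - 2 \left(12^{2}\right)^{2} + 2 \cdot 255025\right) = 125444 - \left(-18 - 1152 + 4040 - 2 \cdot 144^{2} + 510050\right) = 125444 - \left(-18 - 1152 + 4040 - 41472 + 510050\right) = 125444 - 471448 = -346004$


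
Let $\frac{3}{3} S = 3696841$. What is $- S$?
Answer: $-3696841$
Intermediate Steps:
$S = 3696841$
$- S = \left(-1\right) 3696841 = -3696841$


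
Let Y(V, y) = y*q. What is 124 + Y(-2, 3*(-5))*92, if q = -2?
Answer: 2884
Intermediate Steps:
Y(V, y) = -2*y (Y(V, y) = y*(-2) = -2*y)
124 + Y(-2, 3*(-5))*92 = 124 - 6*(-5)*92 = 124 - 2*(-15)*92 = 124 + 30*92 = 124 + 2760 = 2884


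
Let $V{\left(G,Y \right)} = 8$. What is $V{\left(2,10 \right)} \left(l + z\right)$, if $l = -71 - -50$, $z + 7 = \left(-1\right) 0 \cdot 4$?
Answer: $-224$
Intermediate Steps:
$z = -7$ ($z = -7 + \left(-1\right) 0 \cdot 4 = -7 + 0 \cdot 4 = -7 + 0 = -7$)
$l = -21$ ($l = -71 + 50 = -21$)
$V{\left(2,10 \right)} \left(l + z\right) = 8 \left(-21 - 7\right) = 8 \left(-28\right) = -224$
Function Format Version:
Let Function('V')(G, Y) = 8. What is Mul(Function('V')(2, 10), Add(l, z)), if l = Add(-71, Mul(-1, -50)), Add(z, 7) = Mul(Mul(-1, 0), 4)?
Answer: -224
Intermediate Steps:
z = -7 (z = Add(-7, Mul(Mul(-1, 0), 4)) = Add(-7, Mul(0, 4)) = Add(-7, 0) = -7)
l = -21 (l = Add(-71, 50) = -21)
Mul(Function('V')(2, 10), Add(l, z)) = Mul(8, Add(-21, -7)) = Mul(8, -28) = -224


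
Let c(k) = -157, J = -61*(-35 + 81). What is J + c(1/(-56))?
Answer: -2963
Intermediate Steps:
J = -2806 (J = -61*46 = -2806)
J + c(1/(-56)) = -2806 - 157 = -2963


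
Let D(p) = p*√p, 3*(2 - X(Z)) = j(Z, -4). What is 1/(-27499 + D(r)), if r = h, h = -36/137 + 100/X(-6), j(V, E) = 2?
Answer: -70709636147/1943370857124434 - 1402743*√1402743/1943370857124434 ≈ -3.7240e-5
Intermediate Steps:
X(Z) = 4/3 (X(Z) = 2 - ⅓*2 = 2 - ⅔ = 4/3)
h = 10239/137 (h = -36/137 + 100/(4/3) = -36*1/137 + 100*(¾) = -36/137 + 75 = 10239/137 ≈ 74.737)
r = 10239/137 ≈ 74.737
D(p) = p^(3/2)
1/(-27499 + D(r)) = 1/(-27499 + (10239/137)^(3/2)) = 1/(-27499 + 10239*√1402743/18769)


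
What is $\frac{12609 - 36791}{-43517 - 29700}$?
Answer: $\frac{24182}{73217} \approx 0.33028$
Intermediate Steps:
$\frac{12609 - 36791}{-43517 - 29700} = - \frac{24182}{-73217} = \left(-24182\right) \left(- \frac{1}{73217}\right) = \frac{24182}{73217}$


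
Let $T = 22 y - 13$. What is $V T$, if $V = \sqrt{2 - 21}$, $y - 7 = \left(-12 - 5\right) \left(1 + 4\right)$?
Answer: $- 1729 i \sqrt{19} \approx - 7536.5 i$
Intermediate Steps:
$y = -78$ ($y = 7 + \left(-12 - 5\right) \left(1 + 4\right) = 7 - 85 = -78$)
$V = i \sqrt{19}$ ($V = \sqrt{-19} = i \sqrt{19} \approx 4.3589 i$)
$T = -1729$ ($T = 22 \left(-78\right) - 13 = -1716 - 13 = -1729$)
$V T = i \sqrt{19} \left(-1729\right) = - 1729 i \sqrt{19}$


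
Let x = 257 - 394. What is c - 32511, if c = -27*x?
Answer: -28812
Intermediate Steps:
x = -137
c = 3699 (c = -27*(-137) = 3699)
c - 32511 = 3699 - 32511 = -28812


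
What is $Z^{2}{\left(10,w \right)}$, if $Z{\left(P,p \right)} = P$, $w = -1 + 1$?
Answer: $100$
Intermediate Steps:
$w = 0$
$Z^{2}{\left(10,w \right)} = 10^{2} = 100$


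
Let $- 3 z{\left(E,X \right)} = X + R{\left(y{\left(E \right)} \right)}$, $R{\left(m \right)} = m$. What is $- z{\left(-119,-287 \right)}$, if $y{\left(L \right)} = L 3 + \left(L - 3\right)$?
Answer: $- \frac{766}{3} \approx -255.33$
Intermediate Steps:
$y{\left(L \right)} = -3 + 4 L$ ($y{\left(L \right)} = 3 L + \left(-3 + L\right) = -3 + 4 L$)
$z{\left(E,X \right)} = 1 - \frac{4 E}{3} - \frac{X}{3}$ ($z{\left(E,X \right)} = - \frac{X + \left(-3 + 4 E\right)}{3} = - \frac{-3 + X + 4 E}{3} = 1 - \frac{4 E}{3} - \frac{X}{3}$)
$- z{\left(-119,-287 \right)} = - (1 - - \frac{476}{3} - - \frac{287}{3}) = - (1 + \frac{476}{3} + \frac{287}{3}) = \left(-1\right) \frac{766}{3} = - \frac{766}{3}$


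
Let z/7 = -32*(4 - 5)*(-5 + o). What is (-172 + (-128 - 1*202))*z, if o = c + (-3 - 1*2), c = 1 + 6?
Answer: 337344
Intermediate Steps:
c = 7
o = 2 (o = 7 + (-3 - 1*2) = 7 + (-3 - 2) = 7 - 5 = 2)
z = -672 (z = 7*(-32*(4 - 5)*(-5 + 2)) = 7*(-(-32)*(-3)) = 7*(-32*3) = 7*(-96) = -672)
(-172 + (-128 - 1*202))*z = (-172 + (-128 - 1*202))*(-672) = (-172 + (-128 - 202))*(-672) = (-172 - 330)*(-672) = -502*(-672) = 337344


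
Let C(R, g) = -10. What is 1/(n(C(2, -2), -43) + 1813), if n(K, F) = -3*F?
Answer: 1/1942 ≈ 0.00051493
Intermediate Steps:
1/(n(C(2, -2), -43) + 1813) = 1/(-3*(-43) + 1813) = 1/(129 + 1813) = 1/1942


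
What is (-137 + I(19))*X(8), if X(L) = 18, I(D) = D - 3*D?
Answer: -3150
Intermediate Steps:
I(D) = -2*D
(-137 + I(19))*X(8) = (-137 - 2*19)*18 = (-137 - 38)*18 = -175*18 = -3150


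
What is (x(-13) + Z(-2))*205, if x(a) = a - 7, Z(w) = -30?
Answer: -10250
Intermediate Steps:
x(a) = -7 + a
(x(-13) + Z(-2))*205 = ((-7 - 13) - 30)*205 = (-20 - 30)*205 = -50*205 = -10250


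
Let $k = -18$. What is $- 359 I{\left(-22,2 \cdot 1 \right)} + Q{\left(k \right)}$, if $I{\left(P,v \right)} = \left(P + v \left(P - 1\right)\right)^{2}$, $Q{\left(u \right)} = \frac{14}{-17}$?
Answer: $- \frac{28220286}{17} \approx -1.66 \cdot 10^{6}$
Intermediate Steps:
$Q{\left(u \right)} = - \frac{14}{17}$ ($Q{\left(u \right)} = 14 \left(- \frac{1}{17}\right) = - \frac{14}{17}$)
$I{\left(P,v \right)} = \left(P + v \left(-1 + P\right)\right)^{2}$
$- 359 I{\left(-22,2 \cdot 1 \right)} + Q{\left(k \right)} = - 359 \left(-22 - 2 \cdot 1 - 22 \cdot 2 \cdot 1\right)^{2} - \frac{14}{17} = - 359 \left(-22 - 2 - 44\right)^{2} - \frac{14}{17} = - 359 \left(-68\right)^{2} - \frac{14}{17} = \left(-359\right) 4624 - \frac{14}{17} = -1660016 - \frac{14}{17} = - \frac{28220286}{17}$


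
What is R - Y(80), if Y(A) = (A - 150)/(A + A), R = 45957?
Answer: 735319/16 ≈ 45957.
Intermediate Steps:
Y(A) = (-150 + A)/(2*A) (Y(A) = (-150 + A)/((2*A)) = (-150 + A)*(1/(2*A)) = (-150 + A)/(2*A))
R - Y(80) = 45957 - (-150 + 80)/(2*80) = 45957 - (-70)/(2*80) = 45957 - 1*(-7/16) = 45957 + 7/16 = 735319/16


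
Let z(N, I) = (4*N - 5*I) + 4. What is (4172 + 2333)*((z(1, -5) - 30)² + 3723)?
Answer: 24276660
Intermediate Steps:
z(N, I) = 4 - 5*I + 4*N (z(N, I) = (-5*I + 4*N) + 4 = 4 - 5*I + 4*N)
(4172 + 2333)*((z(1, -5) - 30)² + 3723) = (4172 + 2333)*(((4 - 5*(-5) + 4*1) - 30)² + 3723) = 6505*(((4 + 25 + 4) - 30)² + 3723) = 6505*((33 - 30)² + 3723) = 6505*(3² + 3723) = 6505*(9 + 3723) = 6505*3732 = 24276660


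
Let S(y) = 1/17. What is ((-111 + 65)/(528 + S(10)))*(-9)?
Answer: 7038/8977 ≈ 0.78400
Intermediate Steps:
S(y) = 1/17
((-111 + 65)/(528 + S(10)))*(-9) = ((-111 + 65)/(528 + 1/17))*(-9) = -46/8977/17*(-9) = -46*17/8977*(-9) = -782/8977*(-9) = 7038/8977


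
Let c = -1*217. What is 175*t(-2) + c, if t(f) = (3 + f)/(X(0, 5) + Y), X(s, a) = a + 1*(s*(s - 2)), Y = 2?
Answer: -192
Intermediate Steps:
X(s, a) = a + s*(-2 + s) (X(s, a) = a + 1*(s*(-2 + s)) = a + s*(-2 + s))
t(f) = 3/7 + f/7 (t(f) = (3 + f)/((5 + 0² - 2*0) + 2) = (3 + f)/((5 + 0 + 0) + 2) = (3 + f)/(5 + 2) = (3 + f)/7 = (3 + f)*(⅐) = 3/7 + f/7)
c = -217
175*t(-2) + c = 175*(3/7 + (⅐)*(-2)) - 217 = 175*(3/7 - 2/7) - 217 = 175*(⅐) - 217 = 25 - 217 = -192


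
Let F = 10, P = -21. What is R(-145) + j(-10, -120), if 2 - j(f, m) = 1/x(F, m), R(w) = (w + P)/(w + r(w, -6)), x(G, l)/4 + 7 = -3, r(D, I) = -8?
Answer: 19033/6120 ≈ 3.1100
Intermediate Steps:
x(G, l) = -40 (x(G, l) = -28 + 4*(-3) = -28 - 12 = -40)
R(w) = (-21 + w)/(-8 + w) (R(w) = (w - 21)/(w - 8) = (-21 + w)/(-8 + w))
j(f, m) = 81/40 (j(f, m) = 2 - 1/(-40) = 2 - 1*(-1/40) = 2 + 1/40 = 81/40)
R(-145) + j(-10, -120) = (-21 - 145)/(-8 - 145) + 81/40 = -166/(-153) + 81/40 = -1/153*(-166) + 81/40 = 166/153 + 81/40 = 19033/6120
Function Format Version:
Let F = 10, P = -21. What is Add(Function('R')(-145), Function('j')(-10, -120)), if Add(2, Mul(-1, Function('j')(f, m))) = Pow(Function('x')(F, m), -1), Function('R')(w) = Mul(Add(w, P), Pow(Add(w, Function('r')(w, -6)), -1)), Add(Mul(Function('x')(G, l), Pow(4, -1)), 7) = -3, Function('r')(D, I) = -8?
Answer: Rational(19033, 6120) ≈ 3.1100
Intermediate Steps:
Function('x')(G, l) = -40 (Function('x')(G, l) = Add(-28, Mul(4, -3)) = Add(-28, -12) = -40)
Function('R')(w) = Mul(Pow(Add(-8, w), -1), Add(-21, w)) (Function('R')(w) = Mul(Add(w, -21), Pow(Add(w, -8), -1)) = Mul(Add(-21, w), Pow(Add(-8, w), -1)) = Mul(Pow(Add(-8, w), -1), Add(-21, w)))
Function('j')(f, m) = Rational(81, 40) (Function('j')(f, m) = Add(2, Mul(-1, Pow(-40, -1))) = Add(2, Mul(-1, Rational(-1, 40))) = Add(2, Rational(1, 40)) = Rational(81, 40))
Add(Function('R')(-145), Function('j')(-10, -120)) = Add(Mul(Pow(Add(-8, -145), -1), Add(-21, -145)), Rational(81, 40)) = Add(Mul(Pow(-153, -1), -166), Rational(81, 40)) = Add(Mul(Rational(-1, 153), -166), Rational(81, 40)) = Add(Rational(166, 153), Rational(81, 40)) = Rational(19033, 6120)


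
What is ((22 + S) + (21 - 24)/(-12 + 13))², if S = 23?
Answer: 1764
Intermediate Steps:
((22 + S) + (21 - 24)/(-12 + 13))² = ((22 + 23) + (21 - 24)/(-12 + 13))² = (45 - 3/1)² = (45 - 3*1)² = (45 - 3)² = 42² = 1764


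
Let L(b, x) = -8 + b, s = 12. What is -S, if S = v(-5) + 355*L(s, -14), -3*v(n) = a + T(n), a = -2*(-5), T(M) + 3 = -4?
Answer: -1419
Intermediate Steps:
T(M) = -7 (T(M) = -3 - 4 = -7)
a = 10
v(n) = -1 (v(n) = -(10 - 7)/3 = -1/3*3 = -1)
S = 1419 (S = -1 + 355*(-8 + 12) = -1 + 355*4 = -1 + 1420 = 1419)
-S = -1*1419 = -1419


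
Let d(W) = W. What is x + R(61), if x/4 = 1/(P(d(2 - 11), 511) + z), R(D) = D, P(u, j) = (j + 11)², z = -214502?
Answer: 1768453/28991 ≈ 61.000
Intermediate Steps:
P(u, j) = (11 + j)²
x = 2/28991 (x = 4/((11 + 511)² - 214502) = 4/(522² - 214502) = 4/(272484 - 214502) = 4/57982 = 4*(1/57982) = 2/28991 ≈ 6.8987e-5)
x + R(61) = 2/28991 + 61 = 1768453/28991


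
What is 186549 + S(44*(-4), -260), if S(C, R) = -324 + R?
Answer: 185965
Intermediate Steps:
186549 + S(44*(-4), -260) = 186549 + (-324 - 260) = 186549 - 584 = 185965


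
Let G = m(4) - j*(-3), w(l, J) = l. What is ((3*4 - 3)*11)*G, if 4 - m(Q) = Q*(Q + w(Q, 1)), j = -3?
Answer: -3663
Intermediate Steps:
m(Q) = 4 - 2*Q² (m(Q) = 4 - Q*(Q + Q) = 4 - Q*2*Q = 4 - 2*Q²)
G = -37 (G = (4 - 2*4²) - (-3)*(-3) = (4 - 2*16) - 1*9 = (4 - 32) - 9 = -28 - 9 = -37)
((3*4 - 3)*11)*G = ((3*4 - 3)*11)*(-37) = ((12 - 3)*11)*(-37) = (9*11)*(-37) = 99*(-37) = -3663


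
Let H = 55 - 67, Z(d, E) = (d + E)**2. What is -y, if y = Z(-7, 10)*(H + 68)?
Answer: -504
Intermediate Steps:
Z(d, E) = (E + d)**2
H = -12
y = 504 (y = (10 - 7)**2*(-12 + 68) = 3**2*56 = 9*56 = 504)
-y = -1*504 = -504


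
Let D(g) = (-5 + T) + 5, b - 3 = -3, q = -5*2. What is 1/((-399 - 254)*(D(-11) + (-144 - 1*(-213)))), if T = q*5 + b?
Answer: -1/12407 ≈ -8.0600e-5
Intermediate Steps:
q = -10
b = 0 (b = 3 - 3 = 0)
T = -50 (T = -10*5 + 0 = -50 + 0 = -50)
D(g) = -50 (D(g) = (-5 - 50) + 5 = -55 + 5 = -50)
1/((-399 - 254)*(D(-11) + (-144 - 1*(-213)))) = 1/((-399 - 254)*(-50 + (-144 - 1*(-213)))) = 1/(-653*(-50 + (-144 + 213))) = 1/(-653*(-50 + 69)) = 1/(-653*19) = 1/(-12407) = -1/12407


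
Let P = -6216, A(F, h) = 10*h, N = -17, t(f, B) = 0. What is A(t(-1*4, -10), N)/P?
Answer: 85/3108 ≈ 0.027349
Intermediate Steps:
A(t(-1*4, -10), N)/P = (10*(-17))/(-6216) = -170*(-1/6216) = 85/3108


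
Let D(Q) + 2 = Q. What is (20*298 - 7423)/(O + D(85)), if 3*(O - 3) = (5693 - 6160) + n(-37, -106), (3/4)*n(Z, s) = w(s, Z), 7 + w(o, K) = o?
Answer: 13167/1079 ≈ 12.203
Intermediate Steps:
w(o, K) = -7 + o
D(Q) = -2 + Q
n(Z, s) = -28/3 + 4*s/3 (n(Z, s) = 4*(-7 + s)/3 = -28/3 + 4*s/3)
O = -1826/9 (O = 3 + ((5693 - 6160) + (-28/3 + (4/3)*(-106)))/3 = 3 + (-467 + (-28/3 - 424/3))/3 = 3 + (-467 - 452/3)/3 = 3 + (⅓)*(-1853/3) = 3 - 1853/9 = -1826/9 ≈ -202.89)
(20*298 - 7423)/(O + D(85)) = (20*298 - 7423)/(-1826/9 + (-2 + 85)) = (5960 - 7423)/(-1826/9 + 83) = -1463/(-1079/9) = -1463*(-9/1079) = 13167/1079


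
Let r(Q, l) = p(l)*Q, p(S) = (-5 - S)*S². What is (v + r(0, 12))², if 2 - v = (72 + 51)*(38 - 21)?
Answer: 4363921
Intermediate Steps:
p(S) = S²*(-5 - S)
r(Q, l) = Q*l²*(-5 - l) (r(Q, l) = (l²*(-5 - l))*Q = Q*l²*(-5 - l))
v = -2089 (v = 2 - (72 + 51)*(38 - 21) = 2 - 123*17 = 2 - 1*2091 = 2 - 2091 = -2089)
(v + r(0, 12))² = (-2089 - 1*0*12²*(5 + 12))² = (-2089 - 1*0*144*17)² = (-2089 + 0)² = (-2089)² = 4363921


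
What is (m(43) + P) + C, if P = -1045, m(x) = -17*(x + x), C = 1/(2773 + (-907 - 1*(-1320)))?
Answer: -7987301/3186 ≈ -2507.0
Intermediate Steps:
C = 1/3186 (C = 1/(2773 + (-907 + 1320)) = 1/(2773 + 413) = 1/3186 ≈ 0.00031387)
m(x) = -34*x
(m(43) + P) + C = (-34*43 - 1045) + 1/3186 = (-1462 - 1045) + 1/3186 = -2507 + 1/3186 = -7987301/3186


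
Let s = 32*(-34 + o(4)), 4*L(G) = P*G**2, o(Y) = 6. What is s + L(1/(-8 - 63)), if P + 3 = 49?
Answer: -9033449/10082 ≈ -896.00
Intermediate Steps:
P = 46 (P = -3 + 49 = 46)
L(G) = 23*G**2/2 (L(G) = (46*G**2)/4 = 23*G**2/2)
s = -896 (s = 32*(-34 + 6) = 32*(-28) = -896)
s + L(1/(-8 - 63)) = -896 + 23*(1/(-8 - 63))**2/2 = -896 + 23*(1/(-71))**2/2 = -896 + 23*(-1/71)**2/2 = -896 + (23/2)*(1/5041) = -896 + 23/10082 = -9033449/10082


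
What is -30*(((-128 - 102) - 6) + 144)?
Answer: 2760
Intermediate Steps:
-30*(((-128 - 102) - 6) + 144) = -30*((-230 - 6) + 144) = -30*(-236 + 144) = -30*(-92) = 2760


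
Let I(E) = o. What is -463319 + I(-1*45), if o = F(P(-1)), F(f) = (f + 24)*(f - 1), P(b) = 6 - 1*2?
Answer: -463235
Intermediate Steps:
P(b) = 4 (P(b) = 6 - 2 = 4)
F(f) = (-1 + f)*(24 + f) (F(f) = (24 + f)*(-1 + f) = (-1 + f)*(24 + f))
o = 84 (o = -24 + 4² + 23*4 = -24 + 16 + 92 = 84)
I(E) = 84
-463319 + I(-1*45) = -463319 + 84 = -463235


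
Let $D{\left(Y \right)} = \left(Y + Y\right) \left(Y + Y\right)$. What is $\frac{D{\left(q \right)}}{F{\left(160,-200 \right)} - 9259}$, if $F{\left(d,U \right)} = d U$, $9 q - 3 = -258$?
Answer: $- \frac{1700}{21843} \approx -0.077828$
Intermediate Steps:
$q = - \frac{85}{3}$ ($q = \frac{1}{3} + \frac{1}{9} \left(-258\right) = \frac{1}{3} - \frac{86}{3} = - \frac{85}{3} \approx -28.333$)
$F{\left(d,U \right)} = U d$
$D{\left(Y \right)} = 4 Y^{2}$ ($D{\left(Y \right)} = 2 Y 2 Y = 4 Y^{2}$)
$\frac{D{\left(q \right)}}{F{\left(160,-200 \right)} - 9259} = \frac{4 \left(- \frac{85}{3}\right)^{2}}{\left(-200\right) 160 - 9259} = \frac{4 \cdot \frac{7225}{9}}{-32000 - 9259} = \frac{28900}{9 \left(-41259\right)} = \frac{28900}{9} \left(- \frac{1}{41259}\right) = - \frac{1700}{21843}$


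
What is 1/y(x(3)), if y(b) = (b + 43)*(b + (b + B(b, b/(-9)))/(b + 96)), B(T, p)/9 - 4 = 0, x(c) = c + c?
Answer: 17/5341 ≈ 0.0031829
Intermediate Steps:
x(c) = 2*c
B(T, p) = 36 (B(T, p) = 36 + 9*0 = 36 + 0 = 36)
y(b) = (43 + b)*(b + (36 + b)/(96 + b)) (y(b) = (b + 43)*(b + (b + 36)/(b + 96)) = (43 + b)*(b + (36 + b)/(96 + b)))
1/y(x(3)) = 1/((1548 + (2*3)**3 + 140*(2*3)**2 + 4207*(2*3))/(96 + 2*3)) = 1/((1548 + 6**3 + 140*6**2 + 4207*6)/(96 + 6)) = 1/((1548 + 216 + 140*36 + 25242)/102) = 1/((1548 + 216 + 5040 + 25242)/102) = 1/((1/102)*32046) = 1/(5341/17) = 17/5341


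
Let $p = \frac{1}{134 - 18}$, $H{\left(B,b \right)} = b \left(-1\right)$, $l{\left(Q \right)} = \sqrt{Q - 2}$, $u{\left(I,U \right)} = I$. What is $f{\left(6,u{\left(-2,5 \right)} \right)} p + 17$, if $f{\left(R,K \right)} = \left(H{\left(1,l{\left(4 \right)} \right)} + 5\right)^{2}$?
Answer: $\frac{1999}{116} - \frac{5 \sqrt{2}}{58} \approx 17.111$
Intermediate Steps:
$l{\left(Q \right)} = \sqrt{-2 + Q}$
$H{\left(B,b \right)} = - b$
$f{\left(R,K \right)} = \left(5 - \sqrt{2}\right)^{2}$ ($f{\left(R,K \right)} = \left(- \sqrt{-2 + 4} + 5\right)^{2} = \left(- \sqrt{2} + 5\right)^{2} = \left(5 - \sqrt{2}\right)^{2}$)
$p = \frac{1}{116} \approx 0.0086207$
$f{\left(6,u{\left(-2,5 \right)} \right)} p + 17 = \left(5 - \sqrt{2}\right)^{2} \cdot \frac{1}{116} + 17 = \frac{\left(5 - \sqrt{2}\right)^{2}}{116} + 17 = 17 + \frac{\left(5 - \sqrt{2}\right)^{2}}{116}$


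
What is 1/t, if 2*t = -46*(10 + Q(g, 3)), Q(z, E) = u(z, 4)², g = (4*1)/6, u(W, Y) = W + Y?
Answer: -9/6578 ≈ -0.0013682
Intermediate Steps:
g = ⅔ (g = 4*(⅙) = ⅔ ≈ 0.66667)
Q(z, E) = (4 + z)² (Q(z, E) = (z + 4)² = (4 + z)²)
t = -6578/9 (t = (-46*(10 + (4 + ⅔)²))/2 = (-46*(10 + (14/3)²))/2 = (-46*(10 + 196/9))/2 = (-46*286/9)/2 = (½)*(-13156/9) = -6578/9 ≈ -730.89)
1/t = 1/(-6578/9) = -9/6578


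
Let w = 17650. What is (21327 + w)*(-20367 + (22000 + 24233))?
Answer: 1008179082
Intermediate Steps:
(21327 + w)*(-20367 + (22000 + 24233)) = (21327 + 17650)*(-20367 + (22000 + 24233)) = 38977*(-20367 + 46233) = 38977*25866 = 1008179082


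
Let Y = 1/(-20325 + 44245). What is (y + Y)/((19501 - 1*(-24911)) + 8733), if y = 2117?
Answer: 16879547/423742800 ≈ 0.039834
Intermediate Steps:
Y = 1/23920 ≈ 4.1806e-5
(y + Y)/((19501 - 1*(-24911)) + 8733) = (2117 + 1/23920)/((19501 - 1*(-24911)) + 8733) = 50638641/(23920*((19501 + 24911) + 8733)) = 50638641/(23920*(44412 + 8733)) = (50638641/23920)/53145 = (50638641/23920)*(1/53145) = 16879547/423742800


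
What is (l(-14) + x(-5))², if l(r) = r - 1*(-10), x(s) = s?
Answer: 81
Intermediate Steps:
l(r) = 10 + r (l(r) = r + 10 = 10 + r)
(l(-14) + x(-5))² = ((10 - 14) - 5)² = (-4 - 5)² = (-9)² = 81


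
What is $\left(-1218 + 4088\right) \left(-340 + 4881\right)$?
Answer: $13032670$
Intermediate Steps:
$\left(-1218 + 4088\right) \left(-340 + 4881\right) = 2870 \cdot 4541 = 13032670$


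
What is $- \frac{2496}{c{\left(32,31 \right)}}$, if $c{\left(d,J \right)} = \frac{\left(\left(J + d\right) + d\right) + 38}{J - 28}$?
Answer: $- \frac{7488}{133} \approx -56.301$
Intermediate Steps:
$c{\left(d,J \right)} = \frac{38 + J + 2 d}{-28 + J}$ ($c{\left(d,J \right)} = \frac{\left(J + 2 d\right) + 38}{-28 + J} = \frac{38 + J + 2 d}{-28 + J}$)
$- \frac{2496}{c{\left(32,31 \right)}} = - \frac{2496}{\frac{1}{-28 + 31} \left(38 + 31 + 2 \cdot 32\right)} = - \frac{2496}{\frac{1}{3} \left(38 + 31 + 64\right)} = - \frac{2496}{\frac{1}{3} \cdot 133} = - \frac{2496}{\frac{133}{3}} = \left(-2496\right) \frac{3}{133} = - \frac{7488}{133}$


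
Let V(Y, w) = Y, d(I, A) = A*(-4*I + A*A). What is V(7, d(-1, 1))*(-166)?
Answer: -1162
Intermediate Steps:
d(I, A) = A*(A**2 - 4*I) (d(I, A) = A*(-4*I + A**2) = A*(A**2 - 4*I))
V(7, d(-1, 1))*(-166) = 7*(-166) = -1162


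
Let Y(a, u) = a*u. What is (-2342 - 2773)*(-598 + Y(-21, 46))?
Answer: 7999860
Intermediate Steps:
(-2342 - 2773)*(-598 + Y(-21, 46)) = (-2342 - 2773)*(-598 - 21*46) = -5115*(-598 - 966) = -5115*(-1564) = 7999860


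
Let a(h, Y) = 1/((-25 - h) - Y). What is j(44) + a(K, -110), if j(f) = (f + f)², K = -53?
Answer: 1068673/138 ≈ 7744.0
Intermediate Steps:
a(h, Y) = 1/(-25 - Y - h)
j(f) = 4*f² (j(f) = (2*f)² = 4*f²)
j(44) + a(K, -110) = 4*44² - 1/(25 - 110 - 53) = 4*1936 - 1/(-138) = 7744 - 1*(-1/138) = 7744 + 1/138 = 1068673/138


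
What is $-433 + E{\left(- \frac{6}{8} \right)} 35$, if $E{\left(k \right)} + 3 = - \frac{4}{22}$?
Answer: $- \frac{5988}{11} \approx -544.36$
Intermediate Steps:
$E{\left(k \right)} = - \frac{35}{11}$ ($E{\left(k \right)} = -3 - \frac{4}{22} = -3 - \frac{2}{11} = - \frac{35}{11}$)
$-433 + E{\left(- \frac{6}{8} \right)} 35 = -433 - \frac{1225}{11} = - \frac{5988}{11}$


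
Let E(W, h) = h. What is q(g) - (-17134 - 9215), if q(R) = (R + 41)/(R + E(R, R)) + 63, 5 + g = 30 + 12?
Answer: 977283/37 ≈ 26413.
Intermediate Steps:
g = 37 (g = -5 + (30 + 12) = -5 + 42 = 37)
q(R) = 63 + (41 + R)/(2*R) (q(R) = (R + 41)/(R + R) + 63 = (41 + R)/((2*R)) + 63 = (41 + R)*(1/(2*R)) + 63 = (41 + R)/(2*R) + 63 = 63 + (41 + R)/(2*R))
q(g) - (-17134 - 9215) = (1/2)*(41 + 127*37)/37 - (-17134 - 9215) = (1/2)*(1/37)*(41 + 4699) - 1*(-26349) = (1/2)*(1/37)*4740 + 26349 = 2370/37 + 26349 = 977283/37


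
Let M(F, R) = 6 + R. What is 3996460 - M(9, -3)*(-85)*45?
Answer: 4007935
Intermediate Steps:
3996460 - M(9, -3)*(-85)*45 = 3996460 - (6 - 3)*(-85)*45 = 3996460 - 3*(-85)*45 = 3996460 - (-255)*45 = 3996460 - 1*(-11475) = 3996460 + 11475 = 4007935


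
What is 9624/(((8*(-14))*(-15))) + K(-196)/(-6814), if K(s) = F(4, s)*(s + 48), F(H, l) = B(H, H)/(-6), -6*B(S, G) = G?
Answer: 12301043/2146410 ≈ 5.7310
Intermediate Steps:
B(S, G) = -G/6
F(H, l) = H/36 (F(H, l) = -H/6/(-6) = -H/6*(-1/6) = H/36)
K(s) = 16/3 + s/9 (K(s) = ((1/36)*4)*(s + 48) = (48 + s)/9 = 16/3 + s/9)
9624/(((8*(-14))*(-15))) + K(-196)/(-6814) = 9624/(((8*(-14))*(-15))) + (16/3 + (1/9)*(-196))/(-6814) = 9624/((-112*(-15))) + (16/3 - 196/9)*(-1/6814) = 9624/1680 - 148/9*(-1/6814) = 9624*(1/1680) + 74/30663 = 401/70 + 74/30663 = 12301043/2146410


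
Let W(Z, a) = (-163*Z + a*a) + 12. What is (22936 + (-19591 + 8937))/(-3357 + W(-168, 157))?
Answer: 6141/24344 ≈ 0.25226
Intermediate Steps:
W(Z, a) = 12 + a**2 - 163*Z (W(Z, a) = (-163*Z + a**2) + 12 = (a**2 - 163*Z) + 12 = 12 + a**2 - 163*Z)
(22936 + (-19591 + 8937))/(-3357 + W(-168, 157)) = (22936 + (-19591 + 8937))/(-3357 + (12 + 157**2 - 163*(-168))) = (22936 - 10654)/(-3357 + (12 + 24649 + 27384)) = 12282/(-3357 + 52045) = 12282/48688 = 12282*(1/48688) = 6141/24344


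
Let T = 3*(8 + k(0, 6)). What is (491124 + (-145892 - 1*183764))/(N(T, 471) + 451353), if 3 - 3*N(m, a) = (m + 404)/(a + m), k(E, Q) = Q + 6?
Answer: 128609262/359503229 ≈ 0.35774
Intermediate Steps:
k(E, Q) = 6 + Q
T = 60 (T = 3*(8 + (6 + 6)) = 3*(8 + 12) = 3*20 = 60)
N(m, a) = 1 - (404 + m)/(3*(a + m)) (N(m, a) = 1 - (m + 404)/(3*(a + m)) = 1 - (404 + m)/(3*(a + m)))
(491124 + (-145892 - 1*183764))/(N(T, 471) + 451353) = (491124 + (-145892 - 1*183764))/((-404/3 + 471 + (⅔)*60)/(471 + 60) + 451353) = (491124 + (-145892 - 183764))/((-404/3 + 471 + 40)/531 + 451353) = (491124 - 329656)/((1/531)*(1129/3) + 451353) = 161468/(1129/1593 + 451353) = 161468/(719006458/1593) = 161468*(1593/719006458) = 128609262/359503229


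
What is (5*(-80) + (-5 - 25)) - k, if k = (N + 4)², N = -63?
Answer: -3911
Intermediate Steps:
k = 3481 (k = (-63 + 4)² = (-59)² = 3481)
(5*(-80) + (-5 - 25)) - k = (5*(-80) + (-5 - 25)) - 1*3481 = (-400 - 30) - 3481 = -430 - 3481 = -3911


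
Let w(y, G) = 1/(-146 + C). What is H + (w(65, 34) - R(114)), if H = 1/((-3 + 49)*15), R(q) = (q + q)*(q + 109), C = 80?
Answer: -192953032/3795 ≈ -50844.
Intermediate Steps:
w(y, G) = -1/66 (w(y, G) = 1/(-146 + 80) = 1/(-66) = -1/66)
R(q) = 2*q*(109 + q) (R(q) = (2*q)*(109 + q) = 2*q*(109 + q))
H = 1/690 (H = 1/(46*15) = 1/690 ≈ 0.0014493)
H + (w(65, 34) - R(114)) = 1/690 + (-1/66 - 2*114*(109 + 114)) = 1/690 + (-1/66 - 2*114*223) = 1/690 + (-1/66 - 1*50844) = 1/690 + (-1/66 - 50844) = 1/690 - 3355705/66 = -192953032/3795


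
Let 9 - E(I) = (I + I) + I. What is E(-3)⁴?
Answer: 104976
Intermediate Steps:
E(I) = 9 - 3*I (E(I) = 9 - ((I + I) + I) = 9 - (2*I + I) = 9 - 3*I)
E(-3)⁴ = (9 - 3*(-3))⁴ = (9 + 9)⁴ = 18⁴ = 104976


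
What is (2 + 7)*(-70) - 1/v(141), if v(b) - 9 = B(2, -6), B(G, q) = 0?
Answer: -5671/9 ≈ -630.11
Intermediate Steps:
v(b) = 9 (v(b) = 9 + 0 = 9)
(2 + 7)*(-70) - 1/v(141) = (2 + 7)*(-70) - 1/9 = 9*(-70) - 1*1/9 = -630 - 1/9 = -5671/9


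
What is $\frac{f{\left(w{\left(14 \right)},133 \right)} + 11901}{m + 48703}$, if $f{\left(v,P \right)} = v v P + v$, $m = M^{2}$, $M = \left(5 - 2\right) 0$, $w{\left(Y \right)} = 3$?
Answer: $\frac{13101}{48703} \approx 0.269$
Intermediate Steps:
$M = 0$ ($M = 3 \cdot 0 = 0$)
$m = 0$ ($m = 0^{2} = 0$)
$f{\left(v,P \right)} = v + P v^{2}$ ($f{\left(v,P \right)} = v^{2} P + v = P v^{2} + v = v + P v^{2}$)
$\frac{f{\left(w{\left(14 \right)},133 \right)} + 11901}{m + 48703} = \frac{3 \left(1 + 133 \cdot 3\right) + 11901}{0 + 48703} = \frac{3 \left(1 + 399\right) + 11901}{48703} = \left(3 \cdot 400 + 11901\right) \frac{1}{48703} = \left(1200 + 11901\right) \frac{1}{48703} = 13101 \cdot \frac{1}{48703} = \frac{13101}{48703}$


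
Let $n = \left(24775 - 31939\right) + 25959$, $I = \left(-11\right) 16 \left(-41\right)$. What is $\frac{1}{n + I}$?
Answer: $\frac{1}{26011} \approx 3.8445 \cdot 10^{-5}$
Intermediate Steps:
$I = 7216$ ($I = \left(-176\right) \left(-41\right) = 7216$)
$n = 18795$ ($n = -7164 + 25959 = 18795$)
$\frac{1}{n + I} = \frac{1}{18795 + 7216} = \frac{1}{26011}$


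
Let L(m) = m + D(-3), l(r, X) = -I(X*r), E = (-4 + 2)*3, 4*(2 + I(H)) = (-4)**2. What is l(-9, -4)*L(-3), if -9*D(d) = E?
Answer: 14/3 ≈ 4.6667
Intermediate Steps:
I(H) = 2 (I(H) = -2 + (1/4)*(-4)**2 = -2 + (1/4)*16 = -2 + 4 = 2)
E = -6 (E = -2*3 = -6)
D(d) = 2/3 (D(d) = -1/9*(-6) = 2/3)
l(r, X) = -2 (l(r, X) = -1*2 = -2)
L(m) = 2/3 + m (L(m) = m + 2/3 = 2/3 + m)
l(-9, -4)*L(-3) = -2*(2/3 - 3) = -2*(-7/3) = 14/3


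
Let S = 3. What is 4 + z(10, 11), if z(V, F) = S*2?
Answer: 10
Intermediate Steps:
z(V, F) = 6 (z(V, F) = 3*2 = 6)
4 + z(10, 11) = 4 + 6 = 10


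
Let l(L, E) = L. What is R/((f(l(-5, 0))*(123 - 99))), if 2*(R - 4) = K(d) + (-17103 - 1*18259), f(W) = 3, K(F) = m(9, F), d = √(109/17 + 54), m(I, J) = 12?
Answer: -17671/72 ≈ -245.43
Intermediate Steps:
d = √17459/17 (d = √(109*(1/17) + 54) = √(109/17 + 54) = √(1027/17) = √17459/17 ≈ 7.7725)
K(F) = 12
R = -17671 (R = 4 + (12 + (-17103 - 1*18259))/2 = 4 + (12 + (-17103 - 18259))/2 = 4 + (12 - 35362)/2 = 4 + (½)*(-35350) = 4 - 17675 = -17671)
R/((f(l(-5, 0))*(123 - 99))) = -17671*1/(3*(123 - 99)) = -17671/(3*24) = -17671/72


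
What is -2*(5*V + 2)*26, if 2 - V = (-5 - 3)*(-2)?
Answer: 3536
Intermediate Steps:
V = -14 (V = 2 - (-5 - 3)*(-2) = 2 - (-8)*(-2) = 2 - 1*16 = 2 - 16 = -14)
-2*(5*V + 2)*26 = -2*(5*(-14) + 2)*26 = -2*(-70 + 2)*26 = -2*(-68)*26 = 136*26 = 3536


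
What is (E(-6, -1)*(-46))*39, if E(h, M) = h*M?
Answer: -10764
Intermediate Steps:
E(h, M) = M*h
(E(-6, -1)*(-46))*39 = (-1*(-6)*(-46))*39 = (6*(-46))*39 = -276*39 = -10764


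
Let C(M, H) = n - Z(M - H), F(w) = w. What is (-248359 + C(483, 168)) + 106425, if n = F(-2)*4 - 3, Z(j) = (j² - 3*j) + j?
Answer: -240540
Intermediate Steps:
Z(j) = j² - 2*j
n = -11 (n = -2*4 - 3 = -8 - 3 = -11)
C(M, H) = -11 - (M - H)*(-2 + M - H) (C(M, H) = -11 - (M - H)*(-2 + (M - H)) = -11 - (M - H)*(-2 + M - H))
(-248359 + C(483, 168)) + 106425 = (-248359 + (-11 - (168 - 1*483)*(2 + 168 - 1*483))) + 106425 = (-248359 + (-11 - (168 - 483)*(2 + 168 - 483))) + 106425 = (-248359 + (-11 - 1*(-315)*(-313))) + 106425 = (-248359 + (-11 - 98595)) + 106425 = (-248359 - 98606) + 106425 = -346965 + 106425 = -240540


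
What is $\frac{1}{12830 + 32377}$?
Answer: $\frac{1}{45207} \approx 2.212 \cdot 10^{-5}$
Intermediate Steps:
$\frac{1}{12830 + 32377} = \frac{1}{45207}$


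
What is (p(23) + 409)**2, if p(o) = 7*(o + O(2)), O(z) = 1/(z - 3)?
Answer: 316969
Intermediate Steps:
O(z) = 1/(-3 + z)
p(o) = -7 + 7*o (p(o) = 7*(o + 1/(-3 + 2)) = 7*(o + 1/(-1)) = 7*(o - 1) = 7*(-1 + o) = -7 + 7*o)
(p(23) + 409)**2 = ((-7 + 7*23) + 409)**2 = ((-7 + 161) + 409)**2 = (154 + 409)**2 = 563**2 = 316969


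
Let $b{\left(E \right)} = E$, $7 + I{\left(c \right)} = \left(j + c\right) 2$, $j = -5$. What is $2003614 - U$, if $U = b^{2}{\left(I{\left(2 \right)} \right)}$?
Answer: $2003445$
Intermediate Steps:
$I{\left(c \right)} = -17 + 2 c$ ($I{\left(c \right)} = -7 + \left(-5 + c\right) 2 = -7 + \left(-10 + 2 c\right) = -17 + 2 c$)
$U = 169$ ($U = \left(-17 + 2 \cdot 2\right)^{2} = \left(-17 + 4\right)^{2} = \left(-13\right)^{2} = 169$)
$2003614 - U = 2003614 - 169 = 2003445$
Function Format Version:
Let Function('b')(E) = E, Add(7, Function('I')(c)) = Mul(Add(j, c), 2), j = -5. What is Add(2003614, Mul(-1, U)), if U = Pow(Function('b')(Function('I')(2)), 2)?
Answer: 2003445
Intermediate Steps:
Function('I')(c) = Add(-17, Mul(2, c)) (Function('I')(c) = Add(-7, Mul(Add(-5, c), 2)) = Add(-7, Add(-10, Mul(2, c))) = Add(-17, Mul(2, c)))
U = 169 (U = Pow(Add(-17, Mul(2, 2)), 2) = Pow(Add(-17, 4), 2) = Pow(-13, 2) = 169)
Add(2003614, Mul(-1, U)) = Add(2003614, Mul(-1, 169)) = Add(2003614, -169) = 2003445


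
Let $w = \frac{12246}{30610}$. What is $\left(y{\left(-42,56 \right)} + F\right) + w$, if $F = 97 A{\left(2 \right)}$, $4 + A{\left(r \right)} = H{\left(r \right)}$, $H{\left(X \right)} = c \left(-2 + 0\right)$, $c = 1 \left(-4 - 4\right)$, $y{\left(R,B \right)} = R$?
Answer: $\frac{17178333}{15305} \approx 1122.4$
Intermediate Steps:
$w = \frac{6123}{15305}$ ($w = 12246 \cdot \frac{1}{30610} = \frac{6123}{15305} \approx 0.40007$)
$c = -8$ ($c = 1 \left(-8\right) = -8$)
$H{\left(X \right)} = 16$ ($H{\left(X \right)} = - 8 \left(-2 + 0\right) = \left(-8\right) \left(-2\right) = 16$)
$A{\left(r \right)} = 12$ ($A{\left(r \right)} = -4 + 16 = 12$)
$F = 1164$ ($F = 97 \cdot 12 = 1164$)
$\left(y{\left(-42,56 \right)} + F\right) + w = \left(-42 + 1164\right) + \frac{6123}{15305} = 1122 + \frac{6123}{15305} = \frac{17178333}{15305}$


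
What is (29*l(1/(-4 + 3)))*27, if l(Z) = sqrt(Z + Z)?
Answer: 783*I*sqrt(2) ≈ 1107.3*I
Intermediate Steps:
l(Z) = sqrt(2)*sqrt(Z) (l(Z) = sqrt(2*Z) = sqrt(2)*sqrt(Z))
(29*l(1/(-4 + 3)))*27 = (29*(sqrt(2)*sqrt(1/(-4 + 3))))*27 = (29*(sqrt(2)*sqrt(1/(-1))))*27 = (29*(sqrt(2)*sqrt(-1)))*27 = (29*(sqrt(2)*I))*27 = (29*(I*sqrt(2)))*27 = (29*I*sqrt(2))*27 = 783*I*sqrt(2)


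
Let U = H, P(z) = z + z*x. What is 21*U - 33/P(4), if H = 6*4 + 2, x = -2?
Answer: 2217/4 ≈ 554.25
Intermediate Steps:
H = 26 (H = 24 + 2 = 26)
P(z) = -z (P(z) = z + z*(-2) = z - 2*z = -z)
U = 26
21*U - 33/P(4) = 21*26 - 33/((-1*4)) = 546 - 33/(-4) = 546 - 33*(-1/4) = 546 + 33/4 = 2217/4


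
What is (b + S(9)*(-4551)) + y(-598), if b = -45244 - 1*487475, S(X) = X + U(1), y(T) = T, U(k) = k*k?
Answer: -578827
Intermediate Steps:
U(k) = k²
S(X) = 1 + X (S(X) = X + 1² = X + 1 = 1 + X)
b = -532719 (b = -45244 - 487475 = -532719)
(b + S(9)*(-4551)) + y(-598) = (-532719 + (1 + 9)*(-4551)) - 598 = (-532719 + 10*(-4551)) - 598 = (-532719 - 45510) - 598 = -578229 - 598 = -578827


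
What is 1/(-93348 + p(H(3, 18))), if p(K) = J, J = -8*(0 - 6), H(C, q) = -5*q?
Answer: -1/93300 ≈ -1.0718e-5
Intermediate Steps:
J = 48 (J = -8*(-6) = 48)
p(K) = 48
1/(-93348 + p(H(3, 18))) = 1/(-93348 + 48) = 1/(-93300) = -1/93300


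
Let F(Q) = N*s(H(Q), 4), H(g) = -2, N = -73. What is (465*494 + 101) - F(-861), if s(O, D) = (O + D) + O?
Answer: 229811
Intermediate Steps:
s(O, D) = D + 2*O (s(O, D) = (D + O) + O = D + 2*O)
F(Q) = 0 (F(Q) = -73*(4 + 2*(-2)) = -73*(4 - 4) = -73*0 = 0)
(465*494 + 101) - F(-861) = (465*494 + 101) - 1*0 = (229710 + 101) + 0 = 229811 + 0 = 229811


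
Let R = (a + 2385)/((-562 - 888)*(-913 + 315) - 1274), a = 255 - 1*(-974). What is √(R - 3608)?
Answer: 43*I*√2163932281/33301 ≈ 60.067*I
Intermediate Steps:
a = 1229 (a = 255 + 974 = 1229)
R = 139/33301 (R = (1229 + 2385)/((-562 - 888)*(-913 + 315) - 1274) = 3614/(-1450*(-598) - 1274) = 3614/(867100 - 1274) = 3614/865826 = 3614*(1/865826) = 139/33301 ≈ 0.0041740)
√(R - 3608) = √(139/33301 - 3608) = √(-120149869/33301) = 43*I*√2163932281/33301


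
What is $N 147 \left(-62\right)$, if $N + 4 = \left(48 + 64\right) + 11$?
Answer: $-1084566$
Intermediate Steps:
$N = 119$ ($N = -4 + \left(\left(48 + 64\right) + 11\right) = -4 + \left(112 + 11\right) = -4 + 123 = 119$)
$N 147 \left(-62\right) = 119 \cdot 147 \left(-62\right) = 17493 \left(-62\right) = -1084566$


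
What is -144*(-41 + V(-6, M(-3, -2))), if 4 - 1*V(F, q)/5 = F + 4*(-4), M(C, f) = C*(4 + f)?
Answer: -12816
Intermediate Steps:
V(F, q) = 100 - 5*F (V(F, q) = 20 - 5*(F + 4*(-4)) = 20 - 5*(F - 16) = 20 - 5*(-16 + F) = 20 + (80 - 5*F) = 100 - 5*F)
-144*(-41 + V(-6, M(-3, -2))) = -144*(-41 + (100 - 5*(-6))) = -144*(-41 + (100 + 30)) = -144*(-41 + 130) = -144*89 = -12816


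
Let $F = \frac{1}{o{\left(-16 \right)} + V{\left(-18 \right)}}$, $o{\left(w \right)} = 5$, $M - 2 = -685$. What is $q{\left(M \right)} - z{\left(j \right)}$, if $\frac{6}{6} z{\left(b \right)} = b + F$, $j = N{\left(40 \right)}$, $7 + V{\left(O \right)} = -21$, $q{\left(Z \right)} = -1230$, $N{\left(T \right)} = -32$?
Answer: $- \frac{27553}{23} \approx -1198.0$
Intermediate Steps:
$M = -683$ ($M = 2 - 685 = -683$)
$V{\left(O \right)} = -28$ ($V{\left(O \right)} = -7 - 21 = -28$)
$j = -32$
$F = - \frac{1}{23}$ ($F = \frac{1}{5 - 28} = \frac{1}{-23} = - \frac{1}{23} \approx -0.043478$)
$z{\left(b \right)} = - \frac{1}{23} + b$ ($z{\left(b \right)} = b - \frac{1}{23} = - \frac{1}{23} + b$)
$q{\left(M \right)} - z{\left(j \right)} = -1230 - \left(- \frac{1}{23} - 32\right) = -1230 - - \frac{737}{23} = -1230 + \frac{737}{23} = - \frac{27553}{23}$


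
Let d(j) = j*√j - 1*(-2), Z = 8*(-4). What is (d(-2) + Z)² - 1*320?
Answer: 572 + 120*I*√2 ≈ 572.0 + 169.71*I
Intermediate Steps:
Z = -32
d(j) = 2 + j^(3/2) (d(j) = j^(3/2) + 2 = 2 + j^(3/2))
(d(-2) + Z)² - 1*320 = ((2 + (-2)^(3/2)) - 32)² - 1*320 = ((2 - 2*I*√2) - 32)² - 320 = (-30 - 2*I*√2)² - 320 = -320 + (-30 - 2*I*√2)²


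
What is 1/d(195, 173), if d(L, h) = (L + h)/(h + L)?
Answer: 1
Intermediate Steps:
d(L, h) = 1 (d(L, h) = (L + h)/(L + h) = 1)
1/d(195, 173) = 1/1 = 1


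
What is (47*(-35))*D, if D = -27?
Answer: 44415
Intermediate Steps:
(47*(-35))*D = (47*(-35))*(-27) = -1645*(-27) = 44415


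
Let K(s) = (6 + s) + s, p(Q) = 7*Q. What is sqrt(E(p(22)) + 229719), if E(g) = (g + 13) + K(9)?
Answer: sqrt(229910) ≈ 479.49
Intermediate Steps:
K(s) = 6 + 2*s
E(g) = 37 + g (E(g) = (g + 13) + (6 + 2*9) = (13 + g) + (6 + 18) = (13 + g) + 24 = 37 + g)
sqrt(E(p(22)) + 229719) = sqrt((37 + 7*22) + 229719) = sqrt((37 + 154) + 229719) = sqrt(191 + 229719) = sqrt(229910)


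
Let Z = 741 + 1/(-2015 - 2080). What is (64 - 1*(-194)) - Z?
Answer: -1977884/4095 ≈ -483.00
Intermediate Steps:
Z = 3034394/4095 (Z = 741 + 1/(-4095) = 741 - 1/4095 = 3034394/4095 ≈ 741.00)
(64 - 1*(-194)) - Z = (64 - 1*(-194)) - 1*3034394/4095 = (64 + 194) - 3034394/4095 = 258 - 3034394/4095 = -1977884/4095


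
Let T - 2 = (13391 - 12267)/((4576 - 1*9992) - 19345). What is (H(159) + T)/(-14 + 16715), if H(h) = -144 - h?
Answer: -7454185/413533461 ≈ -0.018026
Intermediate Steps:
T = 48398/24761 (T = 2 + (13391 - 12267)/((4576 - 1*9992) - 19345) = 2 + 1124/((4576 - 9992) - 19345) = 2 + 1124/(-5416 - 19345) = 2 + 1124/(-24761) = 2 + 1124*(-1/24761) = 2 - 1124/24761 = 48398/24761 ≈ 1.9546)
(H(159) + T)/(-14 + 16715) = ((-144 - 1*159) + 48398/24761)/(-14 + 16715) = ((-144 - 159) + 48398/24761)/16701 = (-303 + 48398/24761)*(1/16701) = -7454185/24761*1/16701 = -7454185/413533461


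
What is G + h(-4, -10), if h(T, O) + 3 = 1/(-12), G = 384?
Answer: 4571/12 ≈ 380.92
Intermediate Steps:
h(T, O) = -37/12 (h(T, O) = -3 + 1/(-12) = -3 - 1/12 = -37/12)
G + h(-4, -10) = 384 - 37/12 = 4571/12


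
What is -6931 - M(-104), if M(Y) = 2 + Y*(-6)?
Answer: -7557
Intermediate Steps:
M(Y) = 2 - 6*Y
-6931 - M(-104) = -6931 - (2 - 6*(-104)) = -6931 - (2 + 624) = -6931 - 1*626 = -6931 - 626 = -7557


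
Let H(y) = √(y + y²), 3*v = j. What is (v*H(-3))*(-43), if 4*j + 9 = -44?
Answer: 2279*√6/12 ≈ 465.20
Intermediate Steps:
j = -53/4 (j = -9/4 + (¼)*(-44) = -9/4 - 11 = -53/4 ≈ -13.250)
v = -53/12 (v = (⅓)*(-53/4) = -53/12 ≈ -4.4167)
(v*H(-3))*(-43) = -53*√6/12*(-43) = 2279*√6/12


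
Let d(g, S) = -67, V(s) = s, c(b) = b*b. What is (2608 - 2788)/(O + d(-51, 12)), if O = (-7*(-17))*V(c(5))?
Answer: -45/727 ≈ -0.061898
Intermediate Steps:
c(b) = b²
O = 2975 (O = -7*(-17)*5² = 119*25 = 2975)
(2608 - 2788)/(O + d(-51, 12)) = (2608 - 2788)/(2975 - 67) = -180/2908 = -180*1/2908 = -45/727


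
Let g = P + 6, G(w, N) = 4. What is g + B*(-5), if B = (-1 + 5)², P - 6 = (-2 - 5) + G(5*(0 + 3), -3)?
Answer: -71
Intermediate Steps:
P = 3 (P = 6 + ((-2 - 5) + 4) = 6 + (-7 + 4) = 6 - 3 = 3)
g = 9 (g = 3 + 6 = 9)
B = 16 (B = 4² = 16)
g + B*(-5) = 9 + 16*(-5) = 9 - 80 = -71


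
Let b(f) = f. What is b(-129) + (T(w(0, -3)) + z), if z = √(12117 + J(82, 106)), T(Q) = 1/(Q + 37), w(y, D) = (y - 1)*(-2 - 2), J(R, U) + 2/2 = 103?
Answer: -5288/41 + √12219 ≈ -18.436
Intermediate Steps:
J(R, U) = 102 (J(R, U) = -1 + 103 = 102)
w(y, D) = 4 - 4*y (w(y, D) = (-1 + y)*(-4) = 4 - 4*y)
T(Q) = 1/(37 + Q)
z = √12219 (z = √(12117 + 102) = √12219 ≈ 110.54)
b(-129) + (T(w(0, -3)) + z) = -129 + (1/(37 + (4 - 4*0)) + √12219) = -129 + (1/(37 + (4 + 0)) + √12219) = -129 + (1/(37 + 4) + √12219) = -129 + (1/41 + √12219) = -5288/41 + √12219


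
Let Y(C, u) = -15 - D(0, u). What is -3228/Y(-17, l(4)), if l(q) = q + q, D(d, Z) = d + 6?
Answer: 1076/7 ≈ 153.71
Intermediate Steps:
D(d, Z) = 6 + d
l(q) = 2*q
Y(C, u) = -21 (Y(C, u) = -15 - (6 + 0) = -15 - 1*6 = -15 - 6 = -21)
-3228/Y(-17, l(4)) = -3228/(-21) = -3228*(-1/21) = 1076/7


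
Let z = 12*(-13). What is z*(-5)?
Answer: 780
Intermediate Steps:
z = -156
z*(-5) = -156*(-5) = 780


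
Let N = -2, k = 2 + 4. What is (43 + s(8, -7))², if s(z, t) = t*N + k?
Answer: 3969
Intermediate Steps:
k = 6
s(z, t) = 6 - 2*t (s(z, t) = t*(-2) + 6 = -2*t + 6 = 6 - 2*t)
(43 + s(8, -7))² = (43 + (6 - 2*(-7)))² = (43 + (6 + 14))² = (43 + 20)² = 63² = 3969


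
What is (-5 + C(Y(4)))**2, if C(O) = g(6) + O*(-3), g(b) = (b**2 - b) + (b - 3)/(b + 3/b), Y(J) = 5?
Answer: 18496/169 ≈ 109.44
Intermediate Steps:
g(b) = b**2 - b + (-3 + b)/(b + 3/b) (g(b) = (b**2 - b) + (-3 + b)/(b + 3/b) = b**2 - b + (-3 + b)/(b + 3/b))
C(O) = 396/13 - 3*O (C(O) = 6*(-6 + 6**3 - 1*6**2 + 4*6)/(3 + 6**2) + O*(-3) = 6*(-6 + 216 - 1*36 + 24)/(3 + 36) - 3*O = 6*(-6 + 216 - 36 + 24)/39 - 3*O = 6*(1/39)*198 - 3*O = 396/13 - 3*O)
(-5 + C(Y(4)))**2 = (-5 + (396/13 - 3*5))**2 = (-5 + (396/13 - 15))**2 = (-5 + 201/13)**2 = (136/13)**2 = 18496/169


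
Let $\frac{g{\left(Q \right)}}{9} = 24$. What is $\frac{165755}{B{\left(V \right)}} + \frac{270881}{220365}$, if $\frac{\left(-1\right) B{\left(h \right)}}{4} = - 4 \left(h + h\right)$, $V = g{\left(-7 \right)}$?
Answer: $\frac{4266547783}{169240320} \approx 25.21$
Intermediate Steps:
$g{\left(Q \right)} = 216$ ($g{\left(Q \right)} = 9 \cdot 24 = 216$)
$V = 216$
$B{\left(h \right)} = 32 h$ ($B{\left(h \right)} = - 4 \left(- 4 \left(h + h\right)\right) = - 4 \left(- 4 \cdot 2 h\right) = - 4 \left(- 8 h\right) = 32 h$)
$\frac{165755}{B{\left(V \right)}} + \frac{270881}{220365} = \frac{165755}{32 \cdot 216} + \frac{270881}{220365} = \frac{165755}{6912} + 270881 \cdot \frac{1}{220365} = 165755 \cdot \frac{1}{6912} + \frac{270881}{220365} = \frac{165755}{6912} + \frac{270881}{220365} = \frac{4266547783}{169240320}$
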